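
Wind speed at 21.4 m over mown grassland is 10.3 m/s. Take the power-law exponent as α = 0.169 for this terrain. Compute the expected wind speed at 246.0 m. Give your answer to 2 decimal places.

Power-law profile: V₂ = V₁ · (z₂/z₁)^α
V₂ = 10.3 × (246.0/21.4)^0.169 = 10.3 × (11.4953)^0.169
    = 10.3 × 1.5109 = 15.5620 m/s

15.56 m/s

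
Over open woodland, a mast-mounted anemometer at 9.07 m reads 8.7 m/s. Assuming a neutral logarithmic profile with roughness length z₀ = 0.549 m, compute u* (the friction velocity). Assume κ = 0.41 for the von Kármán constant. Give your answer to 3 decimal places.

Log law: V(z) = (u*/κ) · ln(z/z₀) ⇒ u* = κ · V / ln(z/z₀)
u* = 0.41 × 8.7 / ln(9.07/0.549) = 0.41 × 8.7 / 2.8046
   = 3.5670 / 2.8046 = 1.2718 m/s

u* ≈ 1.272 m/s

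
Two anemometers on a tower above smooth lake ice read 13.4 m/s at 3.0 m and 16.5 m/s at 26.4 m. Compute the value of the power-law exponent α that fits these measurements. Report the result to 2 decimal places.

Power law: V₂/V₁ = (z₂/z₁)^α ⇒ α = ln(V₂/V₁) / ln(z₂/z₁)
α = ln(16.5/13.4) / ln(26.4/3.0) = ln(1.2313) / ln(8.8000)
  = 0.20811 / 2.17475 = 0.09569

α ≈ 0.10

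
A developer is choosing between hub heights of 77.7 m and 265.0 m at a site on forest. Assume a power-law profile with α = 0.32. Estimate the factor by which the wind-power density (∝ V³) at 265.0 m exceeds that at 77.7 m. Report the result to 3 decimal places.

Speed ratio: V_B/V_A = (z_B/z_A)^α = (265.0/77.7)^0.32 = (3.4106)^0.32 = 1.48083
Power-density ratio: P_B/P_A = (V_B/V_A)³ = (1.48083)³ = 3.24722

3.247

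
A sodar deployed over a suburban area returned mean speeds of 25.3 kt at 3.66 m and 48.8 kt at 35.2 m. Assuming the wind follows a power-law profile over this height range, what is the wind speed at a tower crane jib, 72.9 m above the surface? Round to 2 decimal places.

First find α: α = ln(V₂/V₁)/ln(z₂/z₁) = ln(48.8/25.3)/ln(35.2/3.66) = 0.65693/2.26358 = 0.2902
Extrapolate from 35.2 m to 72.9 m: V₃ = 48.8 × (72.9/35.2)^0.2902 = 48.8 × 1.2353 = 60.2811 kt

60.28 kt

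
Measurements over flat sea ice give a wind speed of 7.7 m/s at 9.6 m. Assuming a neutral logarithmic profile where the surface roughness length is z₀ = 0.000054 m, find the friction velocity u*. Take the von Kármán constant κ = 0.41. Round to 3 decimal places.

Log law: V(z) = (u*/κ) · ln(z/z₀) ⇒ u* = κ · V / ln(z/z₀)
u* = 0.41 × 7.7 / ln(9.6/0.000054) = 0.41 × 7.7 / 12.0883
   = 3.1570 / 12.0883 = 0.2612 m/s

u* ≈ 0.261 m/s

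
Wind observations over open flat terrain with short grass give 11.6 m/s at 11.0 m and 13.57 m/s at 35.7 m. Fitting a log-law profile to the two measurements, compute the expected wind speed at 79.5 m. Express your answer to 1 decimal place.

14.9 m/s

Log law: V ∝ ln(z/z₀). From the pair, with r = V₁/V₂ = 0.85483,
ln z₀ = (ln z₁ − r·ln z₂)/(1 − r) = (2.3979 − 0.85483×3.5752)/0.14517 = -4.5342 → z₀ = 0.01074 m
V₃ = V₁ · ln(z₃/z₀)/ln(z₁/z₀) = 11.6 × 8.9099/6.9321 = 14.9097 m/s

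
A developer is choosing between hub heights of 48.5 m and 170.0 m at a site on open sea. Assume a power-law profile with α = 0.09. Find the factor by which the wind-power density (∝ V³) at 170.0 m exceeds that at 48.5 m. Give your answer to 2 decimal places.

1.40

Speed ratio: V_B/V_A = (z_B/z_A)^α = (170.0/48.5)^0.09 = (3.5052)^0.09 = 1.11950
Power-density ratio: P_B/P_A = (V_B/V_A)³ = (1.11950)³ = 1.40304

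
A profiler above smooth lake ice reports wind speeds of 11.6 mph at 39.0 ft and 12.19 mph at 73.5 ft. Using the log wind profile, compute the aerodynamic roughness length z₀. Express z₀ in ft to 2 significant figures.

Log law: V(z) ∝ ln(z/z₀). With r = V₁/V₂ = 11.6/12.19 = 0.95160,
r · ln(z₂/z₀) = ln(z₁/z₀) ⇒ ln z₀ = (ln z₁ − r·ln z₂)/(1 − r)
ln z₀ = (3.66356 − 0.95160×4.29729) / 0.04840 = -8.7961
z₀ = exp(-8.7961) = 0.0001513 ft

z₀ ≈ 0.00015 ft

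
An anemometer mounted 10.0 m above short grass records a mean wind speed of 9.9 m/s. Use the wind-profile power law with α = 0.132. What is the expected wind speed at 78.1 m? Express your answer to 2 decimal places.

Power-law profile: V₂ = V₁ · (z₂/z₁)^α
V₂ = 9.9 × (78.1/10.0)^0.132 = 9.9 × (7.8100)^0.132
    = 9.9 × 1.3117 = 12.9857 m/s

12.99 m/s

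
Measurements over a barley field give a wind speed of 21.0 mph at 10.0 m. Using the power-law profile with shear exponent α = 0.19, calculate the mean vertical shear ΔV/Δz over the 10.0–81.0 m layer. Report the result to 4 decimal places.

0.1443 mph/m

Power law: V₂ = V₁ · (z₂/z₁)^α = 21.0 × (8.1000)^0.19 = 31.2487 mph
ΔV/Δz = (31.2487 − 21.0)/(81.0 − 10.0) = 10.2487/71.0000 = 0.14435 mph/m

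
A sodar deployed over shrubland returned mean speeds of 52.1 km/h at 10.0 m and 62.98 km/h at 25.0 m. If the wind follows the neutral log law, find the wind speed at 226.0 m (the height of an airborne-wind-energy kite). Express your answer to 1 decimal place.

89.1 km/h

Log law: V ∝ ln(z/z₀). From the pair, with r = V₁/V₂ = 0.82725,
ln z₀ = (ln z₁ − r·ln z₂)/(1 − r) = (2.3026 − 0.82725×3.2189)/0.17275 = -2.0852 → z₀ = 0.1243 m
V₃ = V₁ · ln(z₃/z₀)/ln(z₁/z₀) = 52.1 × 7.5057/4.3878 = 89.1224 km/h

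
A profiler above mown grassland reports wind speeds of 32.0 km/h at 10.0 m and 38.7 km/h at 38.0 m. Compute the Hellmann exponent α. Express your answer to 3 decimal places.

Power law: V₂/V₁ = (z₂/z₁)^α ⇒ α = ln(V₂/V₁) / ln(z₂/z₁)
α = ln(38.7/32.0) / ln(38.0/10.0) = ln(1.2094) / ln(3.8000)
  = 0.19010 / 1.33500 = 0.14240

α ≈ 0.142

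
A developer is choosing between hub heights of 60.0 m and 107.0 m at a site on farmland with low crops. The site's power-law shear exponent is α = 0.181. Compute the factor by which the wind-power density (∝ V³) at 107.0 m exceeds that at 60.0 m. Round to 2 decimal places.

1.37

Speed ratio: V_B/V_A = (z_B/z_A)^α = (107.0/60.0)^0.181 = (1.7833)^0.181 = 1.11038
Power-density ratio: P_B/P_A = (V_B/V_A)³ = (1.11038)³ = 1.36905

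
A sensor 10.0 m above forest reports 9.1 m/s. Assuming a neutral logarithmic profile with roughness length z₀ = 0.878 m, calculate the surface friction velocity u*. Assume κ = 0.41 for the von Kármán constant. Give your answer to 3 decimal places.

Log law: V(z) = (u*/κ) · ln(z/z₀) ⇒ u* = κ · V / ln(z/z₀)
u* = 0.41 × 9.1 / ln(10.0/0.878) = 0.41 × 9.1 / 2.4327
   = 3.7310 / 2.4327 = 1.5337 m/s

u* ≈ 1.534 m/s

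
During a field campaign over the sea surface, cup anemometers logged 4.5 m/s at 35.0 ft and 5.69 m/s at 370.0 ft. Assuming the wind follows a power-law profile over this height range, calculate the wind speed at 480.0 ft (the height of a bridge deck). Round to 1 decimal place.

First find α: α = ln(V₂/V₁)/ln(z₂/z₁) = ln(5.69/4.5)/ln(370.0/35.0) = 0.23463/2.35815 = 0.0995
Extrapolate from 370.0 ft to 480.0 ft: V₃ = 5.69 × (480.0/370.0)^0.0995 = 5.69 × 1.0262 = 5.8393 m/s

5.8 m/s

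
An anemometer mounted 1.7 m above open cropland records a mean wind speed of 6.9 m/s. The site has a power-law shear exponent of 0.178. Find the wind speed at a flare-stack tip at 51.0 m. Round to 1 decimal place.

Power-law profile: V₂ = V₁ · (z₂/z₁)^α
V₂ = 6.9 × (51.0/1.7)^0.178 = 6.9 × (30.0000)^0.178
    = 6.9 × 1.8320 = 12.6409 m/s

12.6 m/s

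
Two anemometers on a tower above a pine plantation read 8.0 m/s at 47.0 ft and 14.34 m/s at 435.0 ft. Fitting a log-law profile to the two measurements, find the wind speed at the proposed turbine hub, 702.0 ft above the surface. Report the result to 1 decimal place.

15.7 m/s

Log law: V ∝ ln(z/z₀). From the pair, with r = V₁/V₂ = 0.55788,
ln z₀ = (ln z₁ − r·ln z₂)/(1 − r) = (3.8501 − 0.55788×6.0753)/0.44212 = 1.0423 → z₀ = 2.836 ft
V₃ = V₁ · ln(z₃/z₀)/ln(z₁/z₀) = 8.0 × 5.5116/2.8078 = 15.7036 m/s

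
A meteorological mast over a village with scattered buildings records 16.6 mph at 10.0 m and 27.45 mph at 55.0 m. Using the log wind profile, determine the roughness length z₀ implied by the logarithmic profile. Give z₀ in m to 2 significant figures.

z₀ ≈ 0.74 m

Log law: V(z) ∝ ln(z/z₀). With r = V₁/V₂ = 16.6/27.45 = 0.60474,
r · ln(z₂/z₀) = ln(z₁/z₀) ⇒ ln z₀ = (ln z₁ − r·ln z₂)/(1 − r)
ln z₀ = (2.30259 − 0.60474×4.00733) / 0.39526 = -0.3056
z₀ = exp(-0.3056) = 0.7367 m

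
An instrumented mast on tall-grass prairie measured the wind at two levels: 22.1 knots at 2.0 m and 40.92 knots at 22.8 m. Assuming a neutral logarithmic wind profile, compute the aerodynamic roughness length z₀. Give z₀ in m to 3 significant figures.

z₀ ≈ 0.115 m

Log law: V(z) ∝ ln(z/z₀). With r = V₁/V₂ = 22.1/40.92 = 0.54008,
r · ln(z₂/z₀) = ln(z₁/z₀) ⇒ ln z₀ = (ln z₁ − r·ln z₂)/(1 − r)
ln z₀ = (0.69315 − 0.54008×3.12676) / 0.45992 = -2.1646
z₀ = exp(-2.1646) = 0.1148 m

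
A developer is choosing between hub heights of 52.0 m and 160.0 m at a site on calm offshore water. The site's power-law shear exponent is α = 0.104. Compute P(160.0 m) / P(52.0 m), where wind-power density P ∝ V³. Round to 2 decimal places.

1.42

Speed ratio: V_B/V_A = (z_B/z_A)^α = (160.0/52.0)^0.104 = (3.0769)^0.104 = 1.12399
Power-density ratio: P_B/P_A = (V_B/V_A)³ = (1.12399)³ = 1.42001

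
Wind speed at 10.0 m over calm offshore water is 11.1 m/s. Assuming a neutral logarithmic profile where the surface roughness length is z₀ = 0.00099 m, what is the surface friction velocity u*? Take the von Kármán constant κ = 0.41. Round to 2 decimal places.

Log law: V(z) = (u*/κ) · ln(z/z₀) ⇒ u* = κ · V / ln(z/z₀)
u* = 0.41 × 11.1 / ln(10.0/0.00099) = 0.41 × 11.1 / 9.2204
   = 4.5510 / 9.2204 = 0.4936 m/s

u* ≈ 0.49 m/s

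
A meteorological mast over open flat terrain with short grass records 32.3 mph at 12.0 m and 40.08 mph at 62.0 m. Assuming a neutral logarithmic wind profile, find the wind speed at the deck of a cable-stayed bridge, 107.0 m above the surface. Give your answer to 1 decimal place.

Log law: V ∝ ln(z/z₀). From the pair, with r = V₁/V₂ = 0.80589,
ln z₀ = (ln z₁ − r·ln z₂)/(1 − r) = (2.4849 − 0.80589×4.1271)/0.19411 = -4.3331 → z₀ = 0.01313 m
V₃ = V₁ · ln(z₃/z₀)/ln(z₁/z₀) = 32.3 × 9.0059/6.8180 = 42.6652 mph

42.7 mph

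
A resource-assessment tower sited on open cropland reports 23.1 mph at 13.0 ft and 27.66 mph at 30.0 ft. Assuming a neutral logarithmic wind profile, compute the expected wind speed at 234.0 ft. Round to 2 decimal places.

38.86 mph

Log law: V ∝ ln(z/z₀). From the pair, with r = V₁/V₂ = 0.83514,
ln z₀ = (ln z₁ − r·ln z₂)/(1 − r) = (2.5649 − 0.83514×3.4012)/0.16486 = -1.6713 → z₀ = 0.1880 ft
V₃ = V₁ · ln(z₃/z₀)/ln(z₁/z₀) = 23.1 × 7.1266/4.2363 = 38.8610 mph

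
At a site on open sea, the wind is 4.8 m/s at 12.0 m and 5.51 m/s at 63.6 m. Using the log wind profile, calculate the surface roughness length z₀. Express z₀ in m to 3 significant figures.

z₀ ≈ 0.000152 m

Log law: V(z) ∝ ln(z/z₀). With r = V₁/V₂ = 4.8/5.51 = 0.87114,
r · ln(z₂/z₀) = ln(z₁/z₀) ⇒ ln z₀ = (ln z₁ − r·ln z₂)/(1 − r)
ln z₀ = (2.48491 − 0.87114×4.15261) / 0.12886 = -8.7897
z₀ = exp(-8.7897) = 0.0001523 m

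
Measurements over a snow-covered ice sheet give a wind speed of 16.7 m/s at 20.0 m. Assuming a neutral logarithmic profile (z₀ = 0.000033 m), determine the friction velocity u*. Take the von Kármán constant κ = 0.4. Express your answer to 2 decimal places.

u* ≈ 0.50 m/s

Log law: V(z) = (u*/κ) · ln(z/z₀) ⇒ u* = κ · V / ln(z/z₀)
u* = 0.4 × 16.7 / ln(20.0/0.000033) = 0.4 × 16.7 / 13.3147
   = 6.6800 / 13.3147 = 0.5017 m/s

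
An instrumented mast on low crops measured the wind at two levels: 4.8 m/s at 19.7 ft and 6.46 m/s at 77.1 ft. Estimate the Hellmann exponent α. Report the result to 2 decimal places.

α ≈ 0.22

Power law: V₂/V₁ = (z₂/z₁)^α ⇒ α = ln(V₂/V₁) / ln(z₂/z₁)
α = ln(6.46/4.8) / ln(77.1/19.7) = ln(1.3458) / ln(3.9137)
  = 0.29701 / 1.36448 = 0.21767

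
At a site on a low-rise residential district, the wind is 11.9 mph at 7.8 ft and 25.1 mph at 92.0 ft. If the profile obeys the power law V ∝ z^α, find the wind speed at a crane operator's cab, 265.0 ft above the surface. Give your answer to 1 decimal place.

34.6 mph

First find α: α = ln(V₂/V₁)/ln(z₂/z₁) = ln(25.1/11.9)/ln(92.0/7.8) = 0.74633/2.46766 = 0.3024
Extrapolate from 92.0 ft to 265.0 ft: V₃ = 25.1 × (265.0/92.0)^0.3024 = 25.1 × 1.3771 = 34.5648 mph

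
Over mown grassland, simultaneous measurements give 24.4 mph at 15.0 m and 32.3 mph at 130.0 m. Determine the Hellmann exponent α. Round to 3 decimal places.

Power law: V₂/V₁ = (z₂/z₁)^α ⇒ α = ln(V₂/V₁) / ln(z₂/z₁)
α = ln(32.3/24.4) / ln(130.0/15.0) = ln(1.3238) / ln(8.6667)
  = 0.28048 / 2.15948 = 0.12988

α ≈ 0.130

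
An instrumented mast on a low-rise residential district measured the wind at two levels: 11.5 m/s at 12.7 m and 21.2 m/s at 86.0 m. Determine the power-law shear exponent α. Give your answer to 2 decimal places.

Power law: V₂/V₁ = (z₂/z₁)^α ⇒ α = ln(V₂/V₁) / ln(z₂/z₁)
α = ln(21.2/11.5) / ln(86.0/12.7) = ln(1.8435) / ln(6.7717)
  = 0.61165 / 1.91275 = 0.31978

α ≈ 0.32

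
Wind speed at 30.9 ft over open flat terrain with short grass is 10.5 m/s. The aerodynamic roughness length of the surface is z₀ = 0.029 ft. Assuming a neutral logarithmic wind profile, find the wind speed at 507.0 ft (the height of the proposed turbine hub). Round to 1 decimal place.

Log law: V(z) ∝ ln(z/z₀), so V₂/V₁ = ln(z₂/z₀) / ln(z₁/z₀).
ln(507.0/0.029) = 9.7690, ln(30.9/0.029) = 6.9712
V₂ = 10.5 × 9.7690/6.9712 = 10.5 × 1.4013 = 14.7140 m/s

14.7 m/s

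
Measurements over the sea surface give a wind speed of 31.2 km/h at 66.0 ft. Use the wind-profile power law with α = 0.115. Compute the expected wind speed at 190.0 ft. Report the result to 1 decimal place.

Power-law profile: V₂ = V₁ · (z₂/z₁)^α
V₂ = 31.2 × (190.0/66.0)^0.115 = 31.2 × (2.8788)^0.115
    = 31.2 × 1.1293 = 35.2341 km/h

35.2 km/h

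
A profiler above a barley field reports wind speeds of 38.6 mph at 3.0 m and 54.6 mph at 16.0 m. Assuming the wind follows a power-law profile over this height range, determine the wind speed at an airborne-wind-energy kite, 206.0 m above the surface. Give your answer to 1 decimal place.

First find α: α = ln(V₂/V₁)/ln(z₂/z₁) = ln(54.6/38.6)/ln(16.0/3.0) = 0.34678/1.67398 = 0.2072
Extrapolate from 16.0 m to 206.0 m: V₃ = 54.6 × (206.0/16.0)^0.2072 = 54.6 × 1.6978 = 92.7018 mph

92.7 mph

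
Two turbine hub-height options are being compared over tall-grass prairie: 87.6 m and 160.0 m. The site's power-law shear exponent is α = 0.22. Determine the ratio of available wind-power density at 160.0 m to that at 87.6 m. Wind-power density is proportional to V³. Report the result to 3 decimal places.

Speed ratio: V_B/V_A = (z_B/z_A)^α = (160.0/87.6)^0.22 = (1.8265)^0.22 = 1.14171
Power-density ratio: P_B/P_A = (V_B/V_A)³ = (1.14171)³ = 1.48822

1.488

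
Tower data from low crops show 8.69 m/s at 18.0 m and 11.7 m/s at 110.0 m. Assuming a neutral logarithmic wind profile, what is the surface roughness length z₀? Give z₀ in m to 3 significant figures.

Log law: V(z) ∝ ln(z/z₀). With r = V₁/V₂ = 8.69/11.7 = 0.74274,
r · ln(z₂/z₀) = ln(z₁/z₀) ⇒ ln z₀ = (ln z₁ − r·ln z₂)/(1 − r)
ln z₀ = (2.89037 − 0.74274×4.70048) / 0.25726 = -2.3355
z₀ = exp(-2.3355) = 0.09676 m

z₀ ≈ 0.0968 m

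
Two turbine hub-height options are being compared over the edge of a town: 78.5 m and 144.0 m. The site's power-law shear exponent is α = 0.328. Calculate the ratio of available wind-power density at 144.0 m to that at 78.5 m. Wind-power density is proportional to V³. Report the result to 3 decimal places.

Speed ratio: V_B/V_A = (z_B/z_A)^α = (144.0/78.5)^0.328 = (1.8344)^0.328 = 1.22018
Power-density ratio: P_B/P_A = (V_B/V_A)³ = (1.22018)³ = 1.81667

1.817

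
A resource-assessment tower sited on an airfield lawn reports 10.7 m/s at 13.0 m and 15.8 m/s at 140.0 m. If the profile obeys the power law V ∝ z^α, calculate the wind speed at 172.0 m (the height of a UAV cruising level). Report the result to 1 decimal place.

16.3 m/s

First find α: α = ln(V₂/V₁)/ln(z₂/z₁) = ln(15.8/10.7)/ln(140.0/13.0) = 0.38977/2.37669 = 0.1640
Extrapolate from 140.0 m to 172.0 m: V₃ = 15.8 × (172.0/140.0)^0.1640 = 15.8 × 1.0343 = 16.3425 m/s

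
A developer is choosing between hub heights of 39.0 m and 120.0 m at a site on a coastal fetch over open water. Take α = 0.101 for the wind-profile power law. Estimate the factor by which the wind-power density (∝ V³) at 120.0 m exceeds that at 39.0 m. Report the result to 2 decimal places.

Speed ratio: V_B/V_A = (z_B/z_A)^α = (120.0/39.0)^0.101 = (3.0769)^0.101 = 1.12021
Power-density ratio: P_B/P_A = (V_B/V_A)³ = (1.12021)³ = 1.40572

1.41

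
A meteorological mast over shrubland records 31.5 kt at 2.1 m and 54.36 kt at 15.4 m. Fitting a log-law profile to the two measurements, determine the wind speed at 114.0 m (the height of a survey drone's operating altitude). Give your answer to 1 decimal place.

77.3 kt

Log law: V ∝ ln(z/z₀). From the pair, with r = V₁/V₂ = 0.57947,
ln z₀ = (ln z₁ − r·ln z₂)/(1 − r) = (0.7419 − 0.57947×2.7344)/0.42053 = -2.0035 → z₀ = 0.1349 m
V₃ = V₁ · ln(z₃/z₀)/ln(z₁/z₀) = 31.5 × 6.7397/2.7455 = 77.3279 kt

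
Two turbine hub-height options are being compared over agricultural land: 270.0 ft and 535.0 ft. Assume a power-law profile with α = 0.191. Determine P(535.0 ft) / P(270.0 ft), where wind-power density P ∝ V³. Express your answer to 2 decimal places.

1.48

Speed ratio: V_B/V_A = (z_B/z_A)^α = (535.0/270.0)^0.191 = (1.9815)^0.191 = 1.13953
Power-density ratio: P_B/P_A = (V_B/V_A)³ = (1.13953)³ = 1.47971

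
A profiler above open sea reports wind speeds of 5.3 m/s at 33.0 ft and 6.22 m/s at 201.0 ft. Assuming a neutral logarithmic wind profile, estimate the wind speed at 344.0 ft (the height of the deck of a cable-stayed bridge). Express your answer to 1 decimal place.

Log law: V ∝ ln(z/z₀). From the pair, with r = V₁/V₂ = 0.85209,
ln z₀ = (ln z₁ − r·ln z₂)/(1 − r) = (3.4965 − 0.85209×5.3033)/0.14791 = -6.9122 → z₀ = 0.0009955 ft
V₃ = V₁ · ln(z₃/z₀)/ln(z₁/z₀) = 5.3 × 12.7529/10.4087 = 6.4936 m/s

6.5 m/s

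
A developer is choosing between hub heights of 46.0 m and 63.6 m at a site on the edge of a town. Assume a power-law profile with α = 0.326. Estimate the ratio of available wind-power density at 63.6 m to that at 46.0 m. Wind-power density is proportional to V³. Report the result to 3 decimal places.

1.373

Speed ratio: V_B/V_A = (z_B/z_A)^α = (63.6/46.0)^0.326 = (1.3826)^0.326 = 1.11139
Power-density ratio: P_B/P_A = (V_B/V_A)³ = (1.11139)³ = 1.37279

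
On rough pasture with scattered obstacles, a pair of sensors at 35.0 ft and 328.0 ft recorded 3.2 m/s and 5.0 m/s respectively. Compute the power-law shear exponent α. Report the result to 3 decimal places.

Power law: V₂/V₁ = (z₂/z₁)^α ⇒ α = ln(V₂/V₁) / ln(z₂/z₁)
α = ln(5.0/3.2) / ln(328.0/35.0) = ln(1.5625) / ln(9.3714)
  = 0.44629 / 2.23767 = 0.19944

α ≈ 0.199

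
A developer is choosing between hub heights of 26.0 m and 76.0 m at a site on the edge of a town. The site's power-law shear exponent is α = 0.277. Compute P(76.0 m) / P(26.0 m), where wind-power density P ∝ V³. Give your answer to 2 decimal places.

2.44

Speed ratio: V_B/V_A = (z_B/z_A)^α = (76.0/26.0)^0.277 = (2.9231)^0.277 = 1.34598
Power-density ratio: P_B/P_A = (V_B/V_A)³ = (1.34598)³ = 2.43845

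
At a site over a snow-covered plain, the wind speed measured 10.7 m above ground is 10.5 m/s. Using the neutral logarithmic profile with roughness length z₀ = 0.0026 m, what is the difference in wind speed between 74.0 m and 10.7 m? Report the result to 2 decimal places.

Log law: V₂ = V₁ · ln(z₂/z₀)/ln(z₁/z₀) = 10.5 × 10.2563/8.3225 = 12.9398 m/s
ΔV = 12.9398 − 10.5 = 2.4398 m/s

2.44 m/s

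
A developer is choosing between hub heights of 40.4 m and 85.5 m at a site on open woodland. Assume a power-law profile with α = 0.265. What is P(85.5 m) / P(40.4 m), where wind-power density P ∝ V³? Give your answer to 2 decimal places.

Speed ratio: V_B/V_A = (z_B/z_A)^α = (85.5/40.4)^0.265 = (2.1163)^0.265 = 1.21978
Power-density ratio: P_B/P_A = (V_B/V_A)³ = (1.21978)³ = 1.81485

1.81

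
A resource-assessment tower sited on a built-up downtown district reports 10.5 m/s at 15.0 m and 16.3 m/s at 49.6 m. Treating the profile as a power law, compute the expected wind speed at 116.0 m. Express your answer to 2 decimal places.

First find α: α = ln(V₂/V₁)/ln(z₂/z₁) = ln(16.3/10.5)/ln(49.6/15.0) = 0.43979/1.19594 = 0.3677
Extrapolate from 49.6 m to 116.0 m: V₃ = 16.3 × (116.0/49.6)^0.3677 = 16.3 × 1.3667 = 22.2779 m/s

22.28 m/s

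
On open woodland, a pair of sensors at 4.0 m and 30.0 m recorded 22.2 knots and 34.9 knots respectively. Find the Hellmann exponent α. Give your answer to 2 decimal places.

Power law: V₂/V₁ = (z₂/z₁)^α ⇒ α = ln(V₂/V₁) / ln(z₂/z₁)
α = ln(34.9/22.2) / ln(30.0/4.0) = ln(1.5721) / ln(7.5000)
  = 0.45239 / 2.01490 = 0.22452

α ≈ 0.22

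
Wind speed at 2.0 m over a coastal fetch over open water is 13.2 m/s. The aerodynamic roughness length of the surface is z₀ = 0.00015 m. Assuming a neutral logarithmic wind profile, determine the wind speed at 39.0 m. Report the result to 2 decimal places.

Log law: V(z) ∝ ln(z/z₀), so V₂/V₁ = ln(z₂/z₀) / ln(z₁/z₀).
ln(39.0/0.00015) = 12.4684, ln(2.0/0.00015) = 9.4980
V₂ = 13.2 × 12.4684/9.4980 = 13.2 × 1.3127 = 17.3282 m/s

17.33 m/s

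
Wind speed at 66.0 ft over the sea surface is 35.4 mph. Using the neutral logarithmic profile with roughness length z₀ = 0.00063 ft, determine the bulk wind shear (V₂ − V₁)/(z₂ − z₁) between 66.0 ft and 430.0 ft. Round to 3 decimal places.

0.016 mph/ft

Log law: V₂ = V₁ · ln(z₂/z₀)/ln(z₁/z₀) = 35.4 × 13.4336/11.5594 = 41.1394 mph
ΔV/Δz = (41.1394 − 35.4)/(430.0 − 66.0) = 5.7394/364.0000 = 0.01577 mph/ft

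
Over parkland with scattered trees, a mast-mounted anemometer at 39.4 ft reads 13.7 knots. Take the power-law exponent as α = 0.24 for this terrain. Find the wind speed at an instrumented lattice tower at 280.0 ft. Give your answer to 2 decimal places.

21.93 knots

Power-law profile: V₂ = V₁ · (z₂/z₁)^α
V₂ = 13.7 × (280.0/39.4)^0.24 = 13.7 × (7.1066)^0.24
    = 13.7 × 1.6010 = 21.9341 knots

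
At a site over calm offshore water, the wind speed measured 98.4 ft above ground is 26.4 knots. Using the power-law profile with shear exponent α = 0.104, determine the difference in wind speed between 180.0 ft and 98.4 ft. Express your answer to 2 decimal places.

Power law: V₂ = V₁ · (z₂/z₁)^α = 26.4 × (1.8293)^0.104 = 28.1113 knots
ΔV = 28.1113 − 26.4 = 1.7113 knots

1.71 knots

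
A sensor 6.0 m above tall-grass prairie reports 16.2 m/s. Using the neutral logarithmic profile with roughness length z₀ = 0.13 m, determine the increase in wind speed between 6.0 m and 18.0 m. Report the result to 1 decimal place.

4.6 m/s

Log law: V₂ = V₁ · ln(z₂/z₀)/ln(z₁/z₀) = 16.2 × 4.9306/3.8320 = 20.8445 m/s
ΔV = 20.8445 − 16.2 = 4.6445 m/s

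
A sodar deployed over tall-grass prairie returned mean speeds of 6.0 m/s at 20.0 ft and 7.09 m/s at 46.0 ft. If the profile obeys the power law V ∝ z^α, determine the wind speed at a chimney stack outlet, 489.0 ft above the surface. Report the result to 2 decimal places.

11.39 m/s

First find α: α = ln(V₂/V₁)/ln(z₂/z₁) = ln(7.09/6.0)/ln(46.0/20.0) = 0.16693/0.83291 = 0.2004
Extrapolate from 46.0 ft to 489.0 ft: V₃ = 7.09 × (489.0/46.0)^0.2004 = 7.09 × 1.6060 = 11.3862 m/s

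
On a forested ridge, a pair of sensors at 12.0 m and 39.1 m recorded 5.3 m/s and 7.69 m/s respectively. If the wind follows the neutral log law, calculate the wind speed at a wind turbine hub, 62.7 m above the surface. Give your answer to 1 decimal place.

8.6 m/s

Log law: V ∝ ln(z/z₀). From the pair, with r = V₁/V₂ = 0.68921,
ln z₀ = (ln z₁ − r·ln z₂)/(1 − r) = (2.4849 − 0.68921×3.6661)/0.31079 = -0.1345 → z₀ = 0.8741 m
V₃ = V₁ · ln(z₃/z₀)/ln(z₁/z₀) = 5.3 × 4.2729/2.6194 = 8.6455 m/s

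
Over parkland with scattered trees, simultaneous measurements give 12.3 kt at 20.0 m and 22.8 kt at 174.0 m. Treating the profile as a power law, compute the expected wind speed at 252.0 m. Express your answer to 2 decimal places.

25.34 kt

First find α: α = ln(V₂/V₁)/ln(z₂/z₁) = ln(22.8/12.3)/ln(174.0/20.0) = 0.61716/2.16332 = 0.2853
Extrapolate from 174.0 m to 252.0 m: V₃ = 22.8 × (252.0/174.0)^0.2853 = 22.8 × 1.1114 = 25.3410 kt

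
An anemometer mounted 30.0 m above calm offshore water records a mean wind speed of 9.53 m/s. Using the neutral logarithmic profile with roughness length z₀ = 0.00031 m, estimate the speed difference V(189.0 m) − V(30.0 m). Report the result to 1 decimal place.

Log law: V₂ = V₁ · ln(z₂/z₀)/ln(z₁/z₀) = 9.53 × 13.3207/11.4801 = 11.0579 m/s
ΔV = 11.0579 − 9.53 = 1.5279 m/s

1.5 m/s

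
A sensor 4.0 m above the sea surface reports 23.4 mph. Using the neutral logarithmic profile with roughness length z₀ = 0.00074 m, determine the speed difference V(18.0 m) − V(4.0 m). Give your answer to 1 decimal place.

Log law: V₂ = V₁ · ln(z₂/z₀)/ln(z₁/z₀) = 23.4 × 10.0992/8.5952 = 27.4948 mph
ΔV = 27.4948 − 23.4 = 4.0948 mph

4.1 mph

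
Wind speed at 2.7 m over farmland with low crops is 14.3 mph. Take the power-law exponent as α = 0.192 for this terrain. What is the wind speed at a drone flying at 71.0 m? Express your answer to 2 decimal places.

Power-law profile: V₂ = V₁ · (z₂/z₁)^α
V₂ = 14.3 × (71.0/2.7)^0.192 = 14.3 × (26.2963)^0.192
    = 14.3 × 1.8734 = 26.7890 mph

26.79 mph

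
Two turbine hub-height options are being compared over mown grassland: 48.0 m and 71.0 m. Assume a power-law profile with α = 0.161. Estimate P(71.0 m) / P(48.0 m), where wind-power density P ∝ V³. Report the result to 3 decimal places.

Speed ratio: V_B/V_A = (z_B/z_A)^α = (71.0/48.0)^0.161 = (1.4792)^0.161 = 1.06506
Power-density ratio: P_B/P_A = (V_B/V_A)³ = (1.06506)³ = 1.20814

1.208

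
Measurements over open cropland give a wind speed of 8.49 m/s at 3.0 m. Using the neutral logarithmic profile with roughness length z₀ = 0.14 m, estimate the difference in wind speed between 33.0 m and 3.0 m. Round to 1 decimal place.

6.6 m/s

Log law: V₂ = V₁ · ln(z₂/z₀)/ln(z₁/z₀) = 8.49 × 5.4626/3.0647 = 15.1327 m/s
ΔV = 15.1327 − 8.49 = 6.6427 m/s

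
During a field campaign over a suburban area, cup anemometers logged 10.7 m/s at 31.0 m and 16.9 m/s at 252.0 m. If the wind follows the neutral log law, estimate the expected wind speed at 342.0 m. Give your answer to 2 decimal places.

17.80 m/s

Log law: V ∝ ln(z/z₀). From the pair, with r = V₁/V₂ = 0.63314,
ln z₀ = (ln z₁ − r·ln z₂)/(1 − r) = (3.4340 − 0.63314×5.5294)/0.36686 = -0.1823 → z₀ = 0.8333 m
V₃ = V₁ · ln(z₃/z₀)/ln(z₁/z₀) = 10.7 × 6.0172/3.6163 = 17.8036 m/s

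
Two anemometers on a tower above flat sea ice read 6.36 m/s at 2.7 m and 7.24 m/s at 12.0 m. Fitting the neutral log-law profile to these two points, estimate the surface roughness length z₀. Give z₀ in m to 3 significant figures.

Log law: V(z) ∝ ln(z/z₀). With r = V₁/V₂ = 6.36/7.24 = 0.87845,
r · ln(z₂/z₀) = ln(z₁/z₀) ⇒ ln z₀ = (ln z₁ − r·ln z₂)/(1 − r)
ln z₀ = (0.99325 − 0.87845×2.48491) / 0.12155 = -9.7873
z₀ = exp(-9.7873) = 0.00005616 m

z₀ ≈ 0.0000562 m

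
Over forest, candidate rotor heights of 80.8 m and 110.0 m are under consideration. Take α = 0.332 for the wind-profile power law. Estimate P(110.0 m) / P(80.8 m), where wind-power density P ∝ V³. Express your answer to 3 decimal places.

Speed ratio: V_B/V_A = (z_B/z_A)^α = (110.0/80.8)^0.332 = (1.3614)^0.332 = 1.10785
Power-density ratio: P_B/P_A = (V_B/V_A)³ = (1.10785)³ = 1.35971

1.360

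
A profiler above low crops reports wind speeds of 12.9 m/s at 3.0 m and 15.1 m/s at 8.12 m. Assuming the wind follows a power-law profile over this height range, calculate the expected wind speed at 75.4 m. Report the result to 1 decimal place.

21.5 m/s

First find α: α = ln(V₂/V₁)/ln(z₂/z₁) = ln(15.1/12.9)/ln(8.12/3.0) = 0.15747/0.99572 = 0.1581
Extrapolate from 8.12 m to 75.4 m: V₃ = 15.1 × (75.4/8.12)^0.1581 = 15.1 × 1.4225 = 21.4799 m/s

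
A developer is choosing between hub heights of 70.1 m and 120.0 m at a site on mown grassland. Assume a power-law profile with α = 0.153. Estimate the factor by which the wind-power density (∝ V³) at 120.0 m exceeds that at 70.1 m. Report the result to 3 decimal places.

1.280

Speed ratio: V_B/V_A = (z_B/z_A)^α = (120.0/70.1)^0.153 = (1.7118)^0.153 = 1.08573
Power-density ratio: P_B/P_A = (V_B/V_A)³ = (1.08573)³ = 1.27985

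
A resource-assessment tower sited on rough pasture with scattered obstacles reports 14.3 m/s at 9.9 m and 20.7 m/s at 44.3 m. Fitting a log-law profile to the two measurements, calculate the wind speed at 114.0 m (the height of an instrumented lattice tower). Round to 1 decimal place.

Log law: V ∝ ln(z/z₀). From the pair, with r = V₁/V₂ = 0.69082,
ln z₀ = (ln z₁ − r·ln z₂)/(1 − r) = (2.2925 − 0.69082×3.7910)/0.30918 = -1.0556 → z₀ = 0.3480 m
V₃ = V₁ · ln(z₃/z₀)/ln(z₁/z₀) = 14.3 × 5.7918/3.3481 = 24.7371 m/s

24.7 m/s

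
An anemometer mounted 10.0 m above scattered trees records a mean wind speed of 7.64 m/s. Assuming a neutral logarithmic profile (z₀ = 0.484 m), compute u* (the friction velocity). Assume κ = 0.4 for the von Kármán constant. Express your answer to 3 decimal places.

Log law: V(z) = (u*/κ) · ln(z/z₀) ⇒ u* = κ · V / ln(z/z₀)
u* = 0.4 × 7.64 / ln(10.0/0.484) = 0.4 × 7.64 / 3.0283
   = 3.0560 / 3.0283 = 1.0092 m/s

u* ≈ 1.009 m/s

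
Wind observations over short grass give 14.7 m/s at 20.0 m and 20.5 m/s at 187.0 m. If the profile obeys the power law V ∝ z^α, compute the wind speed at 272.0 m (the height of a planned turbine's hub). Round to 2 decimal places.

21.68 m/s

First find α: α = ln(V₂/V₁)/ln(z₂/z₁) = ln(20.5/14.7)/ln(187.0/20.0) = 0.33258/2.23538 = 0.1488
Extrapolate from 187.0 m to 272.0 m: V₃ = 20.5 × (272.0/187.0)^0.1488 = 20.5 × 1.0573 = 21.6753 m/s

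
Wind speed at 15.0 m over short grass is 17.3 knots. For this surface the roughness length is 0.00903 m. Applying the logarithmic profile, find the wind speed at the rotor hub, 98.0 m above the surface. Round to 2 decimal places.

21.68 knots

Log law: V(z) ∝ ln(z/z₀), so V₂/V₁ = ln(z₂/z₀) / ln(z₁/z₀).
ln(98.0/0.00903) = 9.2922, ln(15.0/0.00903) = 7.4153
V₂ = 17.3 × 9.2922/7.4153 = 17.3 × 1.2531 = 21.6789 knots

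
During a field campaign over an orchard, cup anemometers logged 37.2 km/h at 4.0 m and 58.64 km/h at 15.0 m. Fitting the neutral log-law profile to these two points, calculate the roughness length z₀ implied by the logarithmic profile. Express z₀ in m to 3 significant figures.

Log law: V(z) ∝ ln(z/z₀). With r = V₁/V₂ = 37.2/58.64 = 0.63438,
r · ln(z₂/z₀) = ln(z₁/z₀) ⇒ ln z₀ = (ln z₁ − r·ln z₂)/(1 − r)
ln z₀ = (1.38629 − 0.63438×2.70805) / 0.36562 = -0.9071
z₀ = exp(-0.9071) = 0.4037 m

z₀ ≈ 0.404 m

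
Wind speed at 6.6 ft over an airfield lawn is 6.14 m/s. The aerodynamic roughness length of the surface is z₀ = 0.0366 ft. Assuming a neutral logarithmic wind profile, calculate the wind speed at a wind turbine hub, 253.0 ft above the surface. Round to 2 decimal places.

10.45 m/s

Log law: V(z) ∝ ln(z/z₀), so V₂/V₁ = ln(z₂/z₀) / ln(z₁/z₀).
ln(253.0/0.0366) = 8.8411, ln(6.6/0.0366) = 5.1948
V₂ = 6.14 × 8.8411/5.1948 = 6.14 × 1.7019 = 10.4498 m/s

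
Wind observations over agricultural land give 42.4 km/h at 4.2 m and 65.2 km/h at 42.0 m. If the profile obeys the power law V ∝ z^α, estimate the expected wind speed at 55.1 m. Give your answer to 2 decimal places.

First find α: α = ln(V₂/V₁)/ln(z₂/z₁) = ln(65.2/42.4)/ln(42.0/4.2) = 0.43031/2.30259 = 0.1869
Extrapolate from 42.0 m to 55.1 m: V₃ = 65.2 × (55.1/42.0)^0.1869 = 65.2 × 1.0520 = 68.5933 km/h

68.59 km/h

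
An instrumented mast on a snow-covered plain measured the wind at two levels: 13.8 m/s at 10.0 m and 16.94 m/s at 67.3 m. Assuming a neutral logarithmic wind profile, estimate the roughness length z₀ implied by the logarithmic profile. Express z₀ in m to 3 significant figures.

z₀ ≈ 0.00230 m

Log law: V(z) ∝ ln(z/z₀). With r = V₁/V₂ = 13.8/16.94 = 0.81464,
r · ln(z₂/z₀) = ln(z₁/z₀) ⇒ ln z₀ = (ln z₁ − r·ln z₂)/(1 − r)
ln z₀ = (2.30259 − 0.81464×4.20916) / 0.18536 = -6.0766
z₀ = exp(-6.0766) = 0.002296 m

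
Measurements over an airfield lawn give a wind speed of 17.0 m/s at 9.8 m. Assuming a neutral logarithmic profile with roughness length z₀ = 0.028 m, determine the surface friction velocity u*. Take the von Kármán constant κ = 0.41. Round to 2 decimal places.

u* ≈ 1.19 m/s

Log law: V(z) = (u*/κ) · ln(z/z₀) ⇒ u* = κ · V / ln(z/z₀)
u* = 0.41 × 17.0 / ln(9.8/0.028) = 0.41 × 17.0 / 5.8579
   = 6.9700 / 5.8579 = 1.1898 m/s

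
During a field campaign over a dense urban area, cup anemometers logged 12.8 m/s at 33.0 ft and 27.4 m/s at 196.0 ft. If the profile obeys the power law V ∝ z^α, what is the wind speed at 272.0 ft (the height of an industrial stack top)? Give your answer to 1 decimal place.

First find α: α = ln(V₂/V₁)/ln(z₂/z₁) = ln(27.4/12.8)/ln(196.0/33.0) = 0.76110/1.78161 = 0.4272
Extrapolate from 196.0 ft to 272.0 ft: V₃ = 27.4 × (272.0/196.0)^0.4272 = 27.4 × 1.1503 = 31.5171 m/s

31.5 m/s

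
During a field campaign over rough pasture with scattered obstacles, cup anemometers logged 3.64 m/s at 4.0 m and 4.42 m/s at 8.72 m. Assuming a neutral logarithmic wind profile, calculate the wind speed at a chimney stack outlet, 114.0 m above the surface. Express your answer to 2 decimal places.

Log law: V ∝ ln(z/z₀). From the pair, with r = V₁/V₂ = 0.82353,
ln z₀ = (ln z₁ − r·ln z₂)/(1 − r) = (1.3863 − 0.82353×2.1656)/0.17647 = -2.2506 → z₀ = 0.1053 m
V₃ = V₁ · ln(z₃/z₀)/ln(z₁/z₀) = 3.64 × 6.9868/3.6368 = 6.9928 m/s

6.99 m/s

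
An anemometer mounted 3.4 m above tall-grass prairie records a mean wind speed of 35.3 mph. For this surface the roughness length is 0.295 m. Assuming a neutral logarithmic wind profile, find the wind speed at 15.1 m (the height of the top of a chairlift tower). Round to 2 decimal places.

56.83 mph

Log law: V(z) ∝ ln(z/z₀), so V₂/V₁ = ln(z₂/z₀) / ln(z₁/z₀).
ln(15.1/0.295) = 3.9355, ln(3.4/0.295) = 2.4446
V₂ = 35.3 × 3.9355/2.4446 = 35.3 × 1.6099 = 56.8293 mph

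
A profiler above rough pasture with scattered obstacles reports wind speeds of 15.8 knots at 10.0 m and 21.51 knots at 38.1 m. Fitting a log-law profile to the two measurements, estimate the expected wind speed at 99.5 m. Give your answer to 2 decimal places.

25.61 knots

Log law: V ∝ ln(z/z₀). From the pair, with r = V₁/V₂ = 0.73454,
ln z₀ = (ln z₁ − r·ln z₂)/(1 − r) = (2.3026 − 0.73454×3.6402)/0.26546 = -1.3987 → z₀ = 0.2469 m
V₃ = V₁ · ln(z₃/z₀)/ln(z₁/z₀) = 15.8 × 5.9989/3.7013 = 25.6078 knots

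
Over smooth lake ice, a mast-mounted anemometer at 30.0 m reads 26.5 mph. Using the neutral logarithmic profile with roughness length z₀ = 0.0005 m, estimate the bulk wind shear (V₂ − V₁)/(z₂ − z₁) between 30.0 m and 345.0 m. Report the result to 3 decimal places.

Log law: V₂ = V₁ · ln(z₂/z₀)/ln(z₁/z₀) = 26.5 × 13.4444/11.0021 = 32.3827 mph
ΔV/Δz = (32.3827 − 26.5)/(345.0 − 30.0) = 5.8827/315.0000 = 0.01868 mph/m

0.019 mph/m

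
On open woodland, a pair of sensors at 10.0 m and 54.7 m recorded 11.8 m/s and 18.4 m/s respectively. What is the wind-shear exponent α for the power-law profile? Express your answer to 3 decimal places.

α ≈ 0.261

Power law: V₂/V₁ = (z₂/z₁)^α ⇒ α = ln(V₂/V₁) / ln(z₂/z₁)
α = ln(18.4/11.8) / ln(54.7/10.0) = ln(1.5593) / ln(5.4700)
  = 0.44425 / 1.69928 = 0.26144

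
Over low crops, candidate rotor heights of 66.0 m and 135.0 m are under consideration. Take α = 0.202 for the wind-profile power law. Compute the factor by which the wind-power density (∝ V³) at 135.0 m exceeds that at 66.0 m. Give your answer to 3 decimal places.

1.543

Speed ratio: V_B/V_A = (z_B/z_A)^α = (135.0/66.0)^0.202 = (2.0455)^0.202 = 1.15553
Power-density ratio: P_B/P_A = (V_B/V_A)³ = (1.15553)³ = 1.54290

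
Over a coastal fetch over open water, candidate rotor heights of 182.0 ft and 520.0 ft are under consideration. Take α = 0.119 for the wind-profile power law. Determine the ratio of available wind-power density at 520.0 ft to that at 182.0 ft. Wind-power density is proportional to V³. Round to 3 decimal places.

1.455

Speed ratio: V_B/V_A = (z_B/z_A)^α = (520.0/182.0)^0.119 = (2.8571)^0.119 = 1.13307
Power-density ratio: P_B/P_A = (V_B/V_A)³ = (1.13307)³ = 1.45468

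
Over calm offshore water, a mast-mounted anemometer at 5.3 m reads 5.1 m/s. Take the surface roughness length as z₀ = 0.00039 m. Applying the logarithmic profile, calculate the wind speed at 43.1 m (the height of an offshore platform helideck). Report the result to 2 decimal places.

Log law: V(z) ∝ ln(z/z₀), so V₂/V₁ = ln(z₂/z₀) / ln(z₁/z₀).
ln(43.1/0.00039) = 11.6129, ln(5.3/0.00039) = 9.5171
V₂ = 5.1 × 11.6129/9.5171 = 5.1 × 1.2202 = 6.2231 m/s

6.22 m/s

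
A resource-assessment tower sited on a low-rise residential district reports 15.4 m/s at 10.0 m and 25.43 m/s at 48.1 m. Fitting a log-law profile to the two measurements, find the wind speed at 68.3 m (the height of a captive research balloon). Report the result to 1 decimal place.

27.7 m/s

Log law: V ∝ ln(z/z₀). From the pair, with r = V₁/V₂ = 0.60558,
ln z₀ = (ln z₁ − r·ln z₂)/(1 − r) = (2.3026 − 0.60558×3.8733)/0.39442 = -0.1091 → z₀ = 0.8967 m
V₃ = V₁ · ln(z₃/z₀)/ln(z₁/z₀) = 15.4 × 4.3330/2.4116 = 27.6690 m/s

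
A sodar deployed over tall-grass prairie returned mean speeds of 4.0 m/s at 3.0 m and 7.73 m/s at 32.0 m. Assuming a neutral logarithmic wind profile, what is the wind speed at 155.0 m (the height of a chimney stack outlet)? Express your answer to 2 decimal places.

10.22 m/s

Log law: V ∝ ln(z/z₀). From the pair, with r = V₁/V₂ = 0.51746,
ln z₀ = (ln z₁ − r·ln z₂)/(1 − r) = (1.0986 − 0.51746×3.4657)/0.48254 = -1.4399 → z₀ = 0.2370 m
V₃ = V₁ · ln(z₃/z₀)/ln(z₁/z₀) = 4.0 × 6.4833/2.5385 = 10.2160 m/s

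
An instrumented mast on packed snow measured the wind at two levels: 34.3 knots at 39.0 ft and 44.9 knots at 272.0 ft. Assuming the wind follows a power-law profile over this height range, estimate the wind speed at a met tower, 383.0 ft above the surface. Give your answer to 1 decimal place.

First find α: α = ln(V₂/V₁)/ln(z₂/z₁) = ln(44.9/34.3)/ln(272.0/39.0) = 0.26929/1.94224 = 0.1387
Extrapolate from 272.0 ft to 383.0 ft: V₃ = 44.9 × (383.0/272.0)^0.1387 = 44.9 × 1.0486 = 47.0819 knots

47.1 knots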